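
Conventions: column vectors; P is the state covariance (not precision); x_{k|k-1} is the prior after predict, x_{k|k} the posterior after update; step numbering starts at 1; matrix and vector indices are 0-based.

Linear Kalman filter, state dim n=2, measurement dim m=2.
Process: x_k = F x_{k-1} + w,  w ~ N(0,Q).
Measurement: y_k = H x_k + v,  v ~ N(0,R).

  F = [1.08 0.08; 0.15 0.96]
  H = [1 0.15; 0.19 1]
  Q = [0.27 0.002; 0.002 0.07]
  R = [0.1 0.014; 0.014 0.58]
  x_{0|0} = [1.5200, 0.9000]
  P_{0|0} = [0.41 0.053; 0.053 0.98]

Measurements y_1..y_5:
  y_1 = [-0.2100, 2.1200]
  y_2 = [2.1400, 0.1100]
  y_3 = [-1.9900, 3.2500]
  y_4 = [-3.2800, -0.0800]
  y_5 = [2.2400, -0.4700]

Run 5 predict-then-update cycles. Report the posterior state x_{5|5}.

step 1: x^-=[1.7136, 1.0920]  P^-=[0.7637 0.1993; 0.1993 0.9977]  S=[0.9459 0.5137; 0.5137 1.6809]  K=[0.8725 -0.0618; 0.0412 0.6035]  nu=[-2.0874, 0.7024]  x^+=[-0.1510, 1.4300]  P^+=[0.0926 -0.0412; -0.0412 0.3584]
step 2: x^-=[-0.0487, 1.3501]  P^-=[0.3731 0.0013; 0.0013 0.3905]  S=[0.4823 0.1448; 0.1448 0.9845]  K=[0.7868 -0.0424; 0.0052 0.3962]  nu=[1.9862, -1.2309]  x^+=[1.5662, 0.8729]  P^+=[0.0825 -0.0292; -0.0292 0.2354]
step 3: x^-=[1.7613, 1.0729]  P^-=[0.3626 0.0028; 0.0028 0.2804]  S=[0.4698 0.1278; 0.1278 0.8745]  K=[0.7816 -0.0323; 0.0084 0.3200]  nu=[-3.9122, 1.8425]  x^+=[-1.3560, 1.6297]  P^+=[0.0812 -0.0232; -0.0232 0.1901]
step 4: x^-=[-1.3341, 1.3611]  P^-=[0.3619 0.0054; 0.0054 0.2404]  S=[0.4689 0.1244; 0.1244 0.8355]  K=[0.7808 -0.0275; 0.0123 0.2871]  nu=[-2.1501, -1.1877]  x^+=[-2.9802, 0.9937]  P^+=[0.0807 -0.0203; -0.0203 0.1705]
step 5: x^-=[-3.1391, 0.5070]  P^-=[0.3618 0.0069; 0.0069 0.2231]  S=[0.4688 0.1233; 0.1233 0.8188]  K=[0.7804 -0.0252; 0.0145 0.2719]  nu=[5.3031, -0.3805]  x^+=[1.0091, 0.4805]  P^+=[0.0805 -0.0190; -0.0190 0.1615]

x_post = [1.0091, 0.4805]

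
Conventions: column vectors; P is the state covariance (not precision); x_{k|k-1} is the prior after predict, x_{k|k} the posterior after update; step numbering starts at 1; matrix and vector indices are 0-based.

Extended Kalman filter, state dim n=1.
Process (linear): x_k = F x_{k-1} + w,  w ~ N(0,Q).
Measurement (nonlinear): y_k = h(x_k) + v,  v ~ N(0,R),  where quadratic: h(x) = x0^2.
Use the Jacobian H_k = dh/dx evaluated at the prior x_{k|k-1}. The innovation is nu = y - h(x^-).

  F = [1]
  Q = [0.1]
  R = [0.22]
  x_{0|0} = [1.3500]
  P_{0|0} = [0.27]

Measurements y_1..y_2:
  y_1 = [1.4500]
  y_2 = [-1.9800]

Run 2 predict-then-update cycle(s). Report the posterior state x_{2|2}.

x_post = [0.1189]

step 1: x^-=[1.3500]  P^-=[0.3700]  H_jac=[2.7000]  S=[2.9173]  K=[0.3424]  nu=[-0.3725]  x^+=[1.2224]  P^+=[0.0279]
step 2: x^-=[1.2224]  P^-=[0.1279]  H_jac=[2.4449]  S=[0.9845]  K=[0.3176]  nu=[-3.4744]  x^+=[0.1189]  P^+=[0.0286]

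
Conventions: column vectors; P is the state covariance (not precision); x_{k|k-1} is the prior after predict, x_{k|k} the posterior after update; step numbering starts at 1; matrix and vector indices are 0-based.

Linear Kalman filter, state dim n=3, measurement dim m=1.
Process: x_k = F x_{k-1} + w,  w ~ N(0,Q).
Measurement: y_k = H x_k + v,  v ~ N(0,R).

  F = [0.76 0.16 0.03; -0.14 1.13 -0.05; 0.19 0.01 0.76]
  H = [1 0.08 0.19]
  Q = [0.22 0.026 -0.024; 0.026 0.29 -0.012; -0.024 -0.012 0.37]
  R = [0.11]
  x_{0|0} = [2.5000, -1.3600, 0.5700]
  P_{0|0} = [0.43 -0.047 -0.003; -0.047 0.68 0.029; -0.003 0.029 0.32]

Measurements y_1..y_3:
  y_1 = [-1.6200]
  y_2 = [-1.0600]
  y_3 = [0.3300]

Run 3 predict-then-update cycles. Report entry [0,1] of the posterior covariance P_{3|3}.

step 1: x^-=[1.6995, -1.9153, 0.8946]  P^-=[0.4748 0.0643 0.0465; 0.0643 1.1791 -0.0127; 0.0465 -0.0127 0.5698]  S=[0.6405]  K=[0.7631; 0.2439; 0.2400]  nu=[-3.3362]  x^+=[-0.8465, -2.7289, 0.0938]  P^+=[0.1018 -0.0549 -0.0708; -0.0549 1.1410 -0.0502; -0.0708 -0.0502 0.5329]
step 2: x^-=[-1.0772, -2.9699, -0.1168]  P^-=[0.2914 0.1764 -0.0448; 0.1764 1.7723 -0.0686; -0.0448 -0.0686 0.6602]  S=[0.4457]  K=[0.6664; 0.6847; 0.1685]  nu=[0.2769]  x^+=[-0.8926, -2.7803, -0.0702]  P^+=[0.0935 -0.0269 -0.0949; -0.0269 1.5634 -0.1201; -0.0949 -0.1201 0.6475]
step 3: x^-=[-1.1253, -3.0132, -0.2507]  P^-=[0.3026 0.2761 -0.0642; 0.2761 2.3105 -0.1192; -0.0642 -0.1192 0.7182]  S=[0.4694]  K=[0.6656; 0.9337; 0.1335]  nu=[1.7440]  x^+=[0.0355, -1.3849, -0.0179]  P^+=[0.0946 -0.0156 -0.1060; -0.0156 1.9013 -0.1777; -0.1060 -0.1777 0.7098]

P_post[0,1] = -0.0156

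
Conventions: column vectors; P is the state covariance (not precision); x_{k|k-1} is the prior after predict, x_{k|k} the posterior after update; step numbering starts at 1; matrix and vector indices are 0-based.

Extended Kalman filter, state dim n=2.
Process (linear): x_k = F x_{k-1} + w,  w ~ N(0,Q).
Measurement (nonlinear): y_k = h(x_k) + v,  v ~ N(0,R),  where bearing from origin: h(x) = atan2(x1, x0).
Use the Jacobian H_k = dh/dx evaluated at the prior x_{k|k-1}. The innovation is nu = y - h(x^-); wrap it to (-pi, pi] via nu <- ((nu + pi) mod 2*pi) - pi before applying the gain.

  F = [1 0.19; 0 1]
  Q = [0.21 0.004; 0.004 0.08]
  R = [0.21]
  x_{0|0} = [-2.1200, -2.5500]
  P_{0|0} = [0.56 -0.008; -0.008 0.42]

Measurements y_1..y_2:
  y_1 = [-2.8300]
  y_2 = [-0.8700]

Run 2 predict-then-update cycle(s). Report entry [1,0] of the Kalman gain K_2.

step 1: x^-=[-2.6045, -2.5500]  P^-=[0.7821 0.0758; 0.0758 0.5000]  H_jac=[0.1919 -0.1960]  S=[0.2523]  K=[0.5360; -0.3308]  nu=[-0.4632]  x^+=[-2.8528, -2.3968]  P^+=[0.7096 0.1205; 0.1205 0.4724]
step 2: x^-=[-3.3082, -2.3968]  P^-=[0.9825 0.2143; 0.2143 0.5524]  H_jac=[0.1436 -0.1982]  S=[0.2398]  K=[0.4113; -0.3283]  nu=[1.6446]  x^+=[-2.6317, -2.9367]  P^+=[0.9419 0.2467; 0.2467 0.5265]

K[1,0] = -0.3283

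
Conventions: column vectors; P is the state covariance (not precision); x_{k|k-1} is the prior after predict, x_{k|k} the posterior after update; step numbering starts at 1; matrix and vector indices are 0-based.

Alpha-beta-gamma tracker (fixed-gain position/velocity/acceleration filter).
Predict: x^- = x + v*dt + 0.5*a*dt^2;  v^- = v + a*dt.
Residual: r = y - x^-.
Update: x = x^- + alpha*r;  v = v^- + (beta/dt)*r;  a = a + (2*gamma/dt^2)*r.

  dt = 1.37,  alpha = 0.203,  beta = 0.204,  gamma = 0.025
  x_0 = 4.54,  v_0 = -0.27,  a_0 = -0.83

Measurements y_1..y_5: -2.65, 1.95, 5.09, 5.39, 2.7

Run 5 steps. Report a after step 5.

step 1: x_pred=3.3912  r=-6.0412  x^+=2.1648  v^+=-2.3067  a^+=-0.9909
step 2: x_pred=-1.9252  r=3.8752  x^+=-1.1386  v^+=-3.0872  a^+=-0.8877
step 3: x_pred=-6.2011  r=11.2911  x^+=-3.9090  v^+=-2.6220  a^+=-0.5869
step 4: x_pred=-8.0520  r=13.4420  x^+=-5.3233  v^+=-1.4245  a^+=-0.2288
step 5: x_pred=-7.4896  r=10.1896  x^+=-5.4211  v^+=-0.2207  a^+=0.0426

a_post = 0.0426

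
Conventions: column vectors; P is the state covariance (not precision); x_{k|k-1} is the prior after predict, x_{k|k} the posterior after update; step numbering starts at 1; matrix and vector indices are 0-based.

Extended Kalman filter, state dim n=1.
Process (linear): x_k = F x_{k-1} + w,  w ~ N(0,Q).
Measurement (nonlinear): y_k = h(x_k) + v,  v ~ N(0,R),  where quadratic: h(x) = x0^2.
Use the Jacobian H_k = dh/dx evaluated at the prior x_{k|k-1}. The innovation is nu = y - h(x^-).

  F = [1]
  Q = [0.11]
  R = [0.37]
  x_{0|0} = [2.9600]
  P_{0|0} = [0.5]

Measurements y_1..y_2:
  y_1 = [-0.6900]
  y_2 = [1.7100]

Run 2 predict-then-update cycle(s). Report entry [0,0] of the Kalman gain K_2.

step 1: x^-=[2.9600]  P^-=[0.6100]  H_jac=[5.9200]  S=[21.7483]  K=[0.1660]  nu=[-9.4516]  x^+=[1.3906]  P^+=[0.0104]
step 2: x^-=[1.3906]  P^-=[0.1204]  H_jac=[2.7812]  S=[1.3011]  K=[0.2573]  nu=[-0.2238]  x^+=[1.3330]  P^+=[0.0342]

K[0,0] = 0.2573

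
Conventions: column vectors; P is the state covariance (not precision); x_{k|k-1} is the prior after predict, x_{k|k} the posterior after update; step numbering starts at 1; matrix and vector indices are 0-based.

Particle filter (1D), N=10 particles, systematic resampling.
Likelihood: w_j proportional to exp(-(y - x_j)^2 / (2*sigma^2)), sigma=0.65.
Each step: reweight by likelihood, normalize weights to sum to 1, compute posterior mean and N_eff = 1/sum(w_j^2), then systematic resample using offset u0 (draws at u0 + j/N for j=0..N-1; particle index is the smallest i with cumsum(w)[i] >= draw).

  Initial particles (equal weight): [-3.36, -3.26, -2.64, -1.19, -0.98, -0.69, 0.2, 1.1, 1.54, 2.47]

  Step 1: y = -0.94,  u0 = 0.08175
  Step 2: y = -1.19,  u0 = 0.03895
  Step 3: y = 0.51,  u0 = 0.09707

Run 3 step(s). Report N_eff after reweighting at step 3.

step 1: w=[0.0003, 0.0006, 0.0105, 0.2983, 0.3206, 0.2983, 0.0690, 0.0023, 0.0002, 0.0000]  mean=-0.8888  Neff=3.5019  idx=[3, 3, 3, 4, 4, 4, 5, 5, 5, 6]
step 2: w=[0.1222, 0.1222, 0.1222, 0.1160, 0.1160, 0.1160, 0.0909, 0.0909, 0.0909, 0.0124]  mean=-0.9632  Neff=9.0769  idx=[0, 1, 1, 2, 3, 4, 5, 6, 7, 8]
step 3: w=[0.0366, 0.0366, 0.0366, 0.0366, 0.0809, 0.0809, 0.0809, 0.2036, 0.2036, 0.2036]  mean=-0.8336  Neff=6.6941  idx=[2, 4, 5, 7, 7, 8, 8, 9, 9, 9]

N_eff = 6.6941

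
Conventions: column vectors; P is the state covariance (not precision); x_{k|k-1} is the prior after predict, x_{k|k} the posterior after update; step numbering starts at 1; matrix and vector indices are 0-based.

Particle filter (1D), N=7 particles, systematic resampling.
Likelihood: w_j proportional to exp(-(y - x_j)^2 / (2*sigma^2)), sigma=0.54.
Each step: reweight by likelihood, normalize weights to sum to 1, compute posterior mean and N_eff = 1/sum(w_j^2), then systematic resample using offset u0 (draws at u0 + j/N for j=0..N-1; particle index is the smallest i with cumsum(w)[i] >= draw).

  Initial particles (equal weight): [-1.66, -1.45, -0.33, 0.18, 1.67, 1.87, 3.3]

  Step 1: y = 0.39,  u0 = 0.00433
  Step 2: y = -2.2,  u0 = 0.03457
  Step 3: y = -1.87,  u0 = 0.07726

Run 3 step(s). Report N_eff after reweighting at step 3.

step 1: w=[0.0005, 0.0021, 0.2884, 0.6503, 0.0423, 0.0164, 0.0000]  mean=0.1192  Neff=1.9679  idx=[2, 2, 2, 3, 3, 3, 3]
step 2: w=[0.3229, 0.3229, 0.3229, 0.0079, 0.0079, 0.0079, 0.0079]  mean=-0.3140  Neff=3.1952  idx=[0, 0, 0, 1, 1, 2, 2]
step 3: w=[0.1429, 0.1429, 0.1429, 0.1429, 0.1429, 0.1429, 0.1429]  mean=-0.3300  Neff=7.0000  idx=[0, 1, 2, 3, 4, 5, 6]

N_eff = 7.0000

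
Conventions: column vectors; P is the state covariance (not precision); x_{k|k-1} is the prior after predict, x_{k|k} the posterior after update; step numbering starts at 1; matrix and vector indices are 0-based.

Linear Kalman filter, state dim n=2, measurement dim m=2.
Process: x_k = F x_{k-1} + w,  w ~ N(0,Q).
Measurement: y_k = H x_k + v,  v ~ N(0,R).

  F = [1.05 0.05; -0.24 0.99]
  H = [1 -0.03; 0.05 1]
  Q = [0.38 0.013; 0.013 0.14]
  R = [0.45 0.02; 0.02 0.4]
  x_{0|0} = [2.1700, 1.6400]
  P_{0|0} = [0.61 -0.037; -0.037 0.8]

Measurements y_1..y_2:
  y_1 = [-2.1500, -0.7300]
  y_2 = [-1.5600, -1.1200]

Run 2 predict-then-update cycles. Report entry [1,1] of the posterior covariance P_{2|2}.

P_post[1,1] = 0.2074

step 1: x^-=[2.3605, 1.1028]  P^-=[1.0506 -0.1391; -0.1391 0.9768]  S=[1.5099 -0.0957; -0.0957 1.3655]  K=[0.6977 -0.0145; -0.0668 0.7056]  nu=[-4.4774, -1.9508]  x^+=[-0.7350, 0.0257]  P^+=[0.3134 -0.0075; -0.0075 0.2813]
step 2: x^-=[-0.7705, 0.2018]  P^-=[0.7255 -0.0598; -0.0598 0.4373]  S=[1.1795 -0.0166; -0.0166 0.8331]  K=[0.6164 -0.0160; -0.0545 0.5202]  nu=[-0.7835, -1.2833]  x^+=[-1.2329, -0.4231]  P^+=[0.2768 -0.0079; -0.0079 0.2074]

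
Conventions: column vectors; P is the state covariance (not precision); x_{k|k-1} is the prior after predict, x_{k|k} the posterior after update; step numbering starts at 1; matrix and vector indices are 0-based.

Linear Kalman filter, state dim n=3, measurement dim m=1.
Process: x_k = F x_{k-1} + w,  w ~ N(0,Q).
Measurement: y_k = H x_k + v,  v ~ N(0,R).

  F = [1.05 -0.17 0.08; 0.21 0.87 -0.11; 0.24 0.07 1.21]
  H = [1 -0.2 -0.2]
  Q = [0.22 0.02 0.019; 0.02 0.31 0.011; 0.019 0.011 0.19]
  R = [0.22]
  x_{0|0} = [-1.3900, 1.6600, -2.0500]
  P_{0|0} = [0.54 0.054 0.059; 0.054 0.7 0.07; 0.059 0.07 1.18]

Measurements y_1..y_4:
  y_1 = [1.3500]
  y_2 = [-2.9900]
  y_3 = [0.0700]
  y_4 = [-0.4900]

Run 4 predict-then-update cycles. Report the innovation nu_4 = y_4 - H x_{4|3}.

step 1: x^-=[-1.9057, 1.3778, -2.6979]  P^-=[0.8319 0.0729 0.3248; 0.0729 0.8815 0.0224; 0.3248 0.0224 2.0001]  S=[1.0098]  K=[0.7450; -0.1068; -0.0789]  nu=[2.9917]  x^+=[0.3231, 1.0582, -2.9340]  P^+=[0.2714 0.1533 0.3842; 0.1533 0.8700 0.0139; 0.3842 0.0139 1.9938]
step 2: x^-=[-0.0754, 1.3112, -3.3985]  P^-=[0.5666 0.0315 0.7678; 0.0315 1.0402 -0.0514; 0.7678 -0.0514 3.3597]  S=[0.6387]  K=[0.6367; -0.2603; 0.1661]  nu=[-3.3321]  x^+=[-2.1970, 2.1786, -3.9520]  P^+=[0.3076 0.1374 0.7002; 0.1374 0.9969 -0.0238; 0.7002 -0.0238 3.3421]
step 3: x^-=[-2.9934, 1.8687, -5.1567]  P^-=[0.6786 -0.0397 1.3205; -0.0397 1.1410 -0.1924; 1.3205 -0.1924 5.5130]  S=[0.6370]  K=[0.6631; -0.3601; 0.4024]  nu=[2.4058]  x^+=[-1.3981, 1.0024, -4.1886]  P^+=[0.3985 0.1124 1.1505; 0.1124 1.0584 -0.1000; 1.1505 -0.1000 5.4098]
step 4: x^-=[-1.9735, 1.0392, -5.3336]  P^-=[0.8804 -0.1200 2.1380; -0.1200 1.2012 -0.4420; 2.1380 -0.4420 8.7937]  S=[0.6576]  K=[0.7250; -0.4133; 0.7111]  nu=[0.6246]  x^+=[-1.5206, 0.7810, -4.8894]  P^+=[0.5347 0.0771 1.7989; 0.0771 1.0888 -0.2487; 1.7989 -0.2487 8.4612]

innov = [0.6246]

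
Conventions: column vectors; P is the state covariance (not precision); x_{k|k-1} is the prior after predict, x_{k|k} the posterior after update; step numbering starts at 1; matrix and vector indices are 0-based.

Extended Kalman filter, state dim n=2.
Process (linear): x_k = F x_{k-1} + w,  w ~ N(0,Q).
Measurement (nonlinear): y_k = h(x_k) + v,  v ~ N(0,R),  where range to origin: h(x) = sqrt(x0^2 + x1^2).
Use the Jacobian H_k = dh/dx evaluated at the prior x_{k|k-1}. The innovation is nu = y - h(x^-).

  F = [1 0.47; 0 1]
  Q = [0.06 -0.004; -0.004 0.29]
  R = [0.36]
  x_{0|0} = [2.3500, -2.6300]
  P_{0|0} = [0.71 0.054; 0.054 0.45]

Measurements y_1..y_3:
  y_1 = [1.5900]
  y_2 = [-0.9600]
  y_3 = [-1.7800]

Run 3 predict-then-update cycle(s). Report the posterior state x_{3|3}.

step 1: x^-=[1.1139, -2.6300]  P^-=[0.9202 0.2615; 0.2615 0.7400]  H_jac=[0.3900 -0.9208]  S=[0.9396]  K=[0.1257; -0.6167]  nu=[-1.2662]  x^+=[0.9548, -1.8492]  P^+=[0.9053 0.3343; 0.3343 0.3827]
step 2: x^-=[0.0857, -1.8492]  P^-=[1.3641 0.5102; 0.5102 0.6727]  H_jac=[0.0463 -0.9989]  S=[0.9870]  K=[-0.4524; -0.6569]  nu=[-2.8112]  x^+=[1.3574, -0.0025]  P^+=[1.1621 0.2169; 0.2169 0.2468]
step 3: x^-=[1.3562, -0.0025]  P^-=[1.4805 0.3289; 0.3289 0.5368]  H_jac=[1.0000 -0.0019]  S=[1.8393]  K=[0.8046; 0.1783]  nu=[-3.1362]  x^+=[-1.1672, -0.5616]  P^+=[0.2898 0.0651; 0.0651 0.4783]

x_post = [-1.1672, -0.5616]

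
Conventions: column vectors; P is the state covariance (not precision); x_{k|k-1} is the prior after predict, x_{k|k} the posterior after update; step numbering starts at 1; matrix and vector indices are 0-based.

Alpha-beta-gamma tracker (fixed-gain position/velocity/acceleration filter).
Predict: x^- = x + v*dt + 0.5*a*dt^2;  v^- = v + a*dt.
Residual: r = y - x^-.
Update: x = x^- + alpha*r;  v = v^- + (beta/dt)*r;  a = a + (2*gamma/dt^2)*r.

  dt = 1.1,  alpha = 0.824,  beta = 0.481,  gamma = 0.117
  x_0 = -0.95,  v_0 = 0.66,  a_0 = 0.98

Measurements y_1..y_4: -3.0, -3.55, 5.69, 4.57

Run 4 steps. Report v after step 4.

v_post = 3.6911

step 1: x_pred=0.3689  r=-3.3689  x^+=-2.4071  v^+=0.2649  a^+=0.3285
step 2: x_pred=-1.9170  r=-1.6330  x^+=-3.2626  v^+=-0.0879  a^+=0.0127
step 3: x_pred=-3.3516  r=9.0416  x^+=4.0987  v^+=3.8797  a^+=1.7612
step 4: x_pred=9.4319  r=-4.8619  x^+=5.4257  v^+=3.6911  a^+=0.8210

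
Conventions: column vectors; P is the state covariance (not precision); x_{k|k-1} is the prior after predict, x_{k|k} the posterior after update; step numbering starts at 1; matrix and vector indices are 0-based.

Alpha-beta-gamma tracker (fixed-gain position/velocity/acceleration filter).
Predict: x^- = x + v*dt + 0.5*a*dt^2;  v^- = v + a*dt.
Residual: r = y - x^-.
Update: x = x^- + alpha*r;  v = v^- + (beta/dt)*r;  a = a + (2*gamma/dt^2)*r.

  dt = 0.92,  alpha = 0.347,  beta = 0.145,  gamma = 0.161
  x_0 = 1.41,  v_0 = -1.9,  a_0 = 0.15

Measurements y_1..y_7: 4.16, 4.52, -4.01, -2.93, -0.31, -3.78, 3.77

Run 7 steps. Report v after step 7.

step 1: x_pred=-0.2745  r=4.4345  x^+=1.2643  v^+=-1.0631  a^+=1.8370
step 2: x_pred=1.0637  r=3.4563  x^+=2.2630  v^+=1.1717  a^+=3.1520
step 3: x_pred=4.6749  r=-8.6849  x^+=1.6613  v^+=2.7027  a^+=-0.1521
step 4: x_pred=4.0834  r=-7.0134  x^+=1.6498  v^+=1.4574  a^+=-2.8202
step 5: x_pred=1.7971  r=-2.1071  x^+=1.0659  v^+=-1.4693  a^+=-3.6218
step 6: x_pred=-1.8186  r=-1.9614  x^+=-2.4992  v^+=-5.1105  a^+=-4.3680
step 7: x_pred=-9.0494  r=12.8194  x^+=-4.6011  v^+=-7.1086  a^+=0.5089

v_post = -7.1086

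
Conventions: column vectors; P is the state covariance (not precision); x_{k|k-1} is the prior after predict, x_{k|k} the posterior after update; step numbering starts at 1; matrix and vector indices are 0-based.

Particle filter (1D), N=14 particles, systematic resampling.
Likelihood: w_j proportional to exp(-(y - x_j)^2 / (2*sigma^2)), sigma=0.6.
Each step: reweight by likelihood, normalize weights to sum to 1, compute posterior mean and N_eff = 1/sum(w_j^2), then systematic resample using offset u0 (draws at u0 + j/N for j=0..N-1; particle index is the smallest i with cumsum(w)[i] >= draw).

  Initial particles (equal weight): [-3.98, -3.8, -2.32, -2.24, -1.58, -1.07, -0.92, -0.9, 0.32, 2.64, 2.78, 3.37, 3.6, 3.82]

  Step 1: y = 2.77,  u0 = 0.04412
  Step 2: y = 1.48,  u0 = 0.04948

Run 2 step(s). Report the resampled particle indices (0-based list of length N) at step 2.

step 1: w=[0.0000, 0.0000, 0.0000, 0.0000, 0.0000, 0.0000, 0.0000, 0.0000, 0.0001, 0.3068, 0.3140, 0.1905, 0.1206, 0.0679]  mean=3.0188  Neff=4.0288  idx=[9, 9, 9, 9, 10, 10, 10, 10, 10, 11, 11, 12, 12, 13]
step 2: w=[0.1385, 0.1385, 0.1385, 0.1385, 0.0859, 0.0859, 0.0859, 0.0859, 0.0859, 0.0063, 0.0063, 0.0017, 0.0017, 0.0004]  mean=2.7132  Neff=8.7935  idx=[0, 0, 1, 1, 2, 2, 3, 3, 4, 5, 6, 7, 8, 8]

resampled_idx = [0, 0, 1, 1, 2, 2, 3, 3, 4, 5, 6, 7, 8, 8]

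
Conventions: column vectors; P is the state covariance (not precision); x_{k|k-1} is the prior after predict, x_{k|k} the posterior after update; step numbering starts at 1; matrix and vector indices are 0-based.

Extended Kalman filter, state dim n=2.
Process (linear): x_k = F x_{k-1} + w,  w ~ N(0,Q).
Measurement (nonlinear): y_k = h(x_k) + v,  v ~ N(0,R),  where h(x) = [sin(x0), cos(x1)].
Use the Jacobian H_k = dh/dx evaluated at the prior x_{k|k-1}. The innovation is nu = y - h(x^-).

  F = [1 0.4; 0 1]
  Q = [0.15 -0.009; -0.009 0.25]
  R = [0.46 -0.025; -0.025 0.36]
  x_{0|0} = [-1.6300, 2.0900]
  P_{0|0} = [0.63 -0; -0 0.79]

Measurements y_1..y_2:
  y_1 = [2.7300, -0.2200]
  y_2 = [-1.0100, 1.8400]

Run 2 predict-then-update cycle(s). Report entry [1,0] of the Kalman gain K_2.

K[1,0] = -0.0928

step 1: x^-=[-0.7940, 2.0900]  P^-=[0.9064 0.3070; 0.3070 1.0400]  H_jac=[0.7010 0.0000; 0.0000 -0.8682]  S=[0.9054 -0.2118; -0.2118 1.1439]  K=[0.6766 -0.1077; 0.0554 -0.7791]  nu=[3.4432, 0.2762]  x^+=[1.5058, 2.0656]  P^+=[0.4478 0.0641; 0.0641 0.3246]
step 2: x^-=[2.3320, 2.0656]  P^-=[0.7011 0.1850; 0.1850 0.5746]  H_jac=[-0.6898 0.0000; 0.0000 -0.8801]  S=[0.7936 0.0873; 0.0873 0.8051]  K=[-0.5942 -0.1378; -0.0928 -0.6181]  nu=[-1.7340, 2.3149]  x^+=[3.0434, 0.7957]  P^+=[0.3913 0.0395; 0.0395 0.2502]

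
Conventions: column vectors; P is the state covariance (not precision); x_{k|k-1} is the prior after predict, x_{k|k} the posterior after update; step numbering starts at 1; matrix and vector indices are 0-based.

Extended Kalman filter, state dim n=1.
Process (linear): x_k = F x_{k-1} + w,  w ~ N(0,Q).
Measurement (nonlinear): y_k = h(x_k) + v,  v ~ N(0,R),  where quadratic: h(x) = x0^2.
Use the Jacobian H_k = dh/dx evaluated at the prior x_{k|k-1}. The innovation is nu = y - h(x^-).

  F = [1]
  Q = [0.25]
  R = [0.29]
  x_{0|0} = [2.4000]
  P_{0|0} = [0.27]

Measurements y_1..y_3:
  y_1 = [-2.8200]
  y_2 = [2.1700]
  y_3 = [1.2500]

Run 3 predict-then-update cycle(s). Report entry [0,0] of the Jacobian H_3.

H_jac[0,0] = 2.9264

step 1: x^-=[2.4000]  P^-=[0.5200]  H_jac=[4.8000]  S=[12.2708]  K=[0.2034]  nu=[-8.5800]  x^+=[0.6547]  P^+=[0.0123]
step 2: x^-=[0.6547]  P^-=[0.2623]  H_jac=[1.3095]  S=[0.7398]  K=[0.4643]  nu=[1.7413]  x^+=[1.4632]  P^+=[0.1028]
step 3: x^-=[1.4632]  P^-=[0.3528]  H_jac=[2.9264]  S=[3.3116]  K=[0.3118]  nu=[-0.8910]  x^+=[1.1854]  P^+=[0.0309]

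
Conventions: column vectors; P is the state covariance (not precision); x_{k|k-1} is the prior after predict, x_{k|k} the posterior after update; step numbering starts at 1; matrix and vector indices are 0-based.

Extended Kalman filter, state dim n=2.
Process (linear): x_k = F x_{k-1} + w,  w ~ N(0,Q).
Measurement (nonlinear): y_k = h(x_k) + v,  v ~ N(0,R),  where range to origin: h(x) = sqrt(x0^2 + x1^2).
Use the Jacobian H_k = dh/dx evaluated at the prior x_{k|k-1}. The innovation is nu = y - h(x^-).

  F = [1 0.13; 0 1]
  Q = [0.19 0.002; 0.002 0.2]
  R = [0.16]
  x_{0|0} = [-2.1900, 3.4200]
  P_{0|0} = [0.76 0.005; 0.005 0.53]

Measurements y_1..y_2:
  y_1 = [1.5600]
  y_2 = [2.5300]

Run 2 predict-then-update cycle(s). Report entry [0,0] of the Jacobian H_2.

H_jac[0,0] = -0.2892

step 1: x^-=[-1.7454, 3.4200]  P^-=[0.9603 0.0759; 0.0759 0.7300]  H_jac=[-0.4546 0.8907]  S=[0.8761]  K=[-0.4211; 0.7028]  nu=[-2.2796]  x^+=[-0.7855, 1.8179]  P^+=[0.8049 0.3352; 0.3352 0.2973]
step 2: x^-=[-0.5492, 1.8179]  P^-=[1.0871 0.3758; 0.3758 0.4973]  H_jac=[-0.2892 0.9573]  S=[0.4985]  K=[0.0910; 0.7369]  nu=[0.6309]  x^+=[-0.4918, 2.2828]  P^+=[1.0830 0.3424; 0.3424 0.2266]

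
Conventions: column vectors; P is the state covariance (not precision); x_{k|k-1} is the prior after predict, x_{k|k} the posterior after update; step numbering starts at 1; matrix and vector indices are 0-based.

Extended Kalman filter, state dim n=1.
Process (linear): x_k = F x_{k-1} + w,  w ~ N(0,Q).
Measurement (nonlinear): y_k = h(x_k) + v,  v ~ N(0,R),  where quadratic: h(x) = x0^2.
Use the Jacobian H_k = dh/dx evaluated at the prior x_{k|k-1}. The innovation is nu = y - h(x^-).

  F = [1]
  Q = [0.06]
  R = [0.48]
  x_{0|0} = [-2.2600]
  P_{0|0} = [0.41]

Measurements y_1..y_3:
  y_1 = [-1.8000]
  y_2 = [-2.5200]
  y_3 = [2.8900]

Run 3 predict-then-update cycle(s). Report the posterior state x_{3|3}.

x_post = [-0.4653]

step 1: x^-=[-2.2600]  P^-=[0.4700]  H_jac=[-4.5200]  S=[10.0823]  K=[-0.2107]  nu=[-6.9076]  x^+=[-0.8045]  P^+=[0.0224]
step 2: x^-=[-0.8045]  P^-=[0.0824]  H_jac=[-1.6091]  S=[0.6933]  K=[-0.1912]  nu=[-3.1673]  x^+=[-0.1990]  P^+=[0.0570]
step 3: x^-=[-0.1990]  P^-=[0.1170]  H_jac=[-0.3980]  S=[0.4985]  K=[-0.0934]  nu=[2.8504]  x^+=[-0.4653]  P^+=[0.1127]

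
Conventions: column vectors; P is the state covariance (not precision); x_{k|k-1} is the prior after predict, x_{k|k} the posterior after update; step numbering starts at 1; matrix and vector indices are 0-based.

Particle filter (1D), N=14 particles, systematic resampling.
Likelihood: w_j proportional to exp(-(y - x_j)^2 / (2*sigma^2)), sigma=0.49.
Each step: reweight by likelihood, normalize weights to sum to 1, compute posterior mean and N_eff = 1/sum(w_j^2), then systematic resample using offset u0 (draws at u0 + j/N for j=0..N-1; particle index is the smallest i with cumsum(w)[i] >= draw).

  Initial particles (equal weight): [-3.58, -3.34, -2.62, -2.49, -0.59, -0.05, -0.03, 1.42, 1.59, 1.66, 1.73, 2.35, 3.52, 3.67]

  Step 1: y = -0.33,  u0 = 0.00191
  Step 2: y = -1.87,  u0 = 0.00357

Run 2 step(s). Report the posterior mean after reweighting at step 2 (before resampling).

step 1: w=[0.0000, 0.0000, 0.0000, 0.0000, 0.3407, 0.3331, 0.3252, 0.0007, 0.0002, 0.0001, 0.0001, 0.0000, 0.0000, 0.0000]  mean=-0.2260  Neff=3.0051  idx=[4, 4, 4, 4, 4, 5, 5, 5, 5, 5, 6, 6, 6, 6]
step 2: w=[0.1902, 0.1902, 0.1902, 0.1902, 0.1902, 0.0058, 0.0058, 0.0058, 0.0058, 0.0058, 0.0050, 0.0050, 0.0050, 0.0050]  mean=-0.5631  Neff=5.5217  idx=[0, 0, 0, 1, 1, 1, 2, 2, 3, 3, 3, 4, 4, 4]

post_mean = -0.5631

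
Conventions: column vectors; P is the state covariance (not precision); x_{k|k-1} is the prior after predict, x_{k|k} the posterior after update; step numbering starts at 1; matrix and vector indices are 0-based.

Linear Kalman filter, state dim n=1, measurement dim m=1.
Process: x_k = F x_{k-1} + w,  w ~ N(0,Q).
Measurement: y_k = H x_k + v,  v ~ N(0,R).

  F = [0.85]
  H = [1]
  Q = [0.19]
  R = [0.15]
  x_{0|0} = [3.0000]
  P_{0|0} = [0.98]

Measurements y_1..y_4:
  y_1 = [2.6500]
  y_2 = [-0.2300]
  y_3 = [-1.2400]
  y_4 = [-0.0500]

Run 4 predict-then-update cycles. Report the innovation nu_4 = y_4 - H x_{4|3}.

innov = [0.4540]

step 1: x^-=[2.5500]  P^-=[0.8981]  S=[1.0480]  K=[0.8569]  nu=[0.1000]  x^+=[2.6357]  P^+=[0.1285]
step 2: x^-=[2.2403]  P^-=[0.2829]  S=[0.4329]  K=[0.6535]  nu=[-2.4703]  x^+=[0.6260]  P^+=[0.0980]
step 3: x^-=[0.5321]  P^-=[0.2608]  S=[0.4108]  K=[0.6349]  nu=[-1.7721]  x^+=[-0.5930]  P^+=[0.0952]
step 4: x^-=[-0.5040]  P^-=[0.2588]  S=[0.4088]  K=[0.6331]  nu=[0.4540]  x^+=[-0.2166]  P^+=[0.0950]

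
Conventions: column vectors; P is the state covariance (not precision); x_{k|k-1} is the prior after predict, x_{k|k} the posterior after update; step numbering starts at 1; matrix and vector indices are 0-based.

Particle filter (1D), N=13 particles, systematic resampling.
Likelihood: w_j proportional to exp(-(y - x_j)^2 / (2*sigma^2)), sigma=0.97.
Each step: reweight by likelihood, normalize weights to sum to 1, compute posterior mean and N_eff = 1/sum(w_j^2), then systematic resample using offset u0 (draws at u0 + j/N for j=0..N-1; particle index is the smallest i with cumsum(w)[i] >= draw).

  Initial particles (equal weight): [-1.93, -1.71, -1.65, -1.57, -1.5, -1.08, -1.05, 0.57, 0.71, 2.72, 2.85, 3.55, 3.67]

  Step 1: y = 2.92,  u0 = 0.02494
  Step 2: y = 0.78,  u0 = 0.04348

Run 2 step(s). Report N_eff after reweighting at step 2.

step 1: w=[0.0000, 0.0000, 0.0000, 0.0000, 0.0000, 0.0001, 0.0001, 0.0145, 0.0204, 0.2678, 0.2728, 0.2215, 0.2028]  mean=3.0592  Neff=4.2202  idx=[8, 9, 9, 9, 10, 10, 10, 10, 11, 11, 11, 12, 12]
step 2: w=[0.5282, 0.0717, 0.0717, 0.0717, 0.0543, 0.0543, 0.0543, 0.0543, 0.0090, 0.0090, 0.0090, 0.0063, 0.0063]  mean=1.7208  Neff=3.2621  idx=[0, 0, 0, 0, 0, 0, 0, 1, 2, 3, 5, 6, 8]

N_eff = 3.2621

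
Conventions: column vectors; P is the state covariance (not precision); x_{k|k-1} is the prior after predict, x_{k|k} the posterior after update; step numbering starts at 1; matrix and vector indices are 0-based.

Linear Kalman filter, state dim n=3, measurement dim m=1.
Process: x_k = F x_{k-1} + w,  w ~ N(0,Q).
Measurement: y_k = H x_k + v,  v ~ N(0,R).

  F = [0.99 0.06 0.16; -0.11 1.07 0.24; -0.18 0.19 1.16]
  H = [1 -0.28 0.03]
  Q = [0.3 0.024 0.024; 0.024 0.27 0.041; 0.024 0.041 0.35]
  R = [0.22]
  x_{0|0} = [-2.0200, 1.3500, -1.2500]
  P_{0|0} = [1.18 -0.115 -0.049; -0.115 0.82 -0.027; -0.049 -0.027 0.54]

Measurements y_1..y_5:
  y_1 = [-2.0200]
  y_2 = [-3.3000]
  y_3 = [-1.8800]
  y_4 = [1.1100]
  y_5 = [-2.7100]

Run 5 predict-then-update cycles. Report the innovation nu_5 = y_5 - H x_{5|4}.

innov = [-3.4909]

step 1: x^-=[-2.1188, 1.3667, -0.8299]  P^-=[1.4436 -0.1680 -0.1547; -0.1680 1.2700 0.3796; -0.1547 0.3796 1.1609]  S=[1.8426]  K=[0.8065; -0.2780; -0.1227]  nu=[0.5064]  x^+=[-1.7104, 1.2259, -0.8920]  P^+=[0.2452 0.2451 0.0277; 0.2451 1.1276 0.3167; 0.0277 0.3167 1.1331]
step 2: x^-=[-1.7625, 1.2858, -0.4940]  P^-=[0.6174 0.4361 0.3096; 0.4361 1.7328 0.9411; 0.3096 0.9411 2.0347]  S=[0.7336]  K=[0.6878; -0.0284; 0.1460]  nu=[-1.1627]  x^+=[-2.5621, 1.3189, -0.6638]  P^+=[0.2704 0.4504 0.2359; 0.4504 1.7322 0.9441; 0.2359 0.9441 2.0190]
step 3: x^-=[-2.5636, 1.5337, -0.0582]  P^-=[0.7693 0.8846 0.8087; 0.8846 2.7392 2.0391; 0.8087 2.0391 3.4250]  S=[0.7260]  K=[0.7519; 0.2463; 0.4690]  nu=[1.1148]  x^+=[-1.7254, 1.8083, 0.4647]  P^+=[0.3589 0.7502 0.5527; 0.7502 2.6951 1.9552; 0.5527 1.9552 3.2652]
step 4: x^-=[-1.5253, 2.2362, 1.1932]  P^-=[1.0468 1.5575 1.5441; 1.5575 4.3465 3.7664; 1.5441 3.7664 5.4324]  S=[0.7696]  K=[0.8537; 0.5892; 0.8478]  nu=[3.2257]  x^+=[1.2284, 4.1369, 3.9280]  P^+=[0.4859 1.1704 0.9871; 1.1704 4.0793 3.3820; 0.9871 3.3820 4.8792]
step 5: x^-=[2.0928, 5.2341, 5.1213]  P^-=[1.4325 2.4972 2.5404; 2.4972 6.6366 6.1718; 2.5404 6.1718 8.0770]  S=[0.8304]  K=[0.9749; 0.9925; 1.2700]  nu=[-3.4909]  x^+=[-1.3103, 1.7694, 0.6879]  P^+=[0.6434 1.6938 1.5123; 1.6938 5.8187 5.1251; 1.5123 5.1251 6.7377]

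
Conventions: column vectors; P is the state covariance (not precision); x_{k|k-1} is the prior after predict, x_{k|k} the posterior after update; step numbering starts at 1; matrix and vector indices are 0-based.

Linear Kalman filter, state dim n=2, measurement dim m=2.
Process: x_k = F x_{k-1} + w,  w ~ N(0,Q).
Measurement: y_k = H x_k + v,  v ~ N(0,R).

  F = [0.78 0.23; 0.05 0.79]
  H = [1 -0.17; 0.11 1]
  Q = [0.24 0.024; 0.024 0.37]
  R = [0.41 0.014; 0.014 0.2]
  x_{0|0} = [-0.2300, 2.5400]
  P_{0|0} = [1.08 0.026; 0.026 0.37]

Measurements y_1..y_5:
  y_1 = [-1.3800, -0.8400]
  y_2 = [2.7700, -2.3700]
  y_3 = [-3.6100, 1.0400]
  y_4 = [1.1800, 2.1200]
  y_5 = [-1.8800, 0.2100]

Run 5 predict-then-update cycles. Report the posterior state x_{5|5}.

x_post = [-0.5987, 0.5981]

step 1: x^-=[0.4048, 1.9951]  P^-=[0.9260 0.1497; 0.1497 0.6057]  S=[1.3026 0.1598; 0.1598 0.8498]  K=[0.6705 0.1699; -0.0552 0.7425]  nu=[-1.4456, -2.8796]  x^+=[-1.0538, -0.0631]  P^+=[0.2794 0.0126; 0.0126 0.1463]
step 2: x^-=[-0.8365, -0.1026]  P^-=[0.4223 0.0694; 0.0694 0.4630]  S=[0.8221 0.0499; 0.0499 0.6834]  K=[0.4912 0.1337; -0.0533 0.6926]  nu=[3.5891, -2.1754]  x^+=[0.6356, -1.8006]  P^+=[0.2052 0.0111; 0.0111 0.1366]
step 3: x^-=[0.0817, -1.3907]  P^-=[0.3760 0.0638; 0.0638 0.4566]  S=[0.7775 0.0403; 0.0403 0.6752]  K=[0.4630 0.1280; -0.0536 0.6899]  nu=[-3.9281, 2.4217]  x^+=[-1.4270, 0.4905]  P^+=[0.1935 0.0108; 0.0108 0.1360]
step 4: x^-=[-1.0003, 0.3161]  P^-=[0.3688 0.0630; 0.0630 0.4562]  S=[0.7705 0.0389; 0.0389 0.6746]  K=[0.4583 0.1272; -0.0536 0.6897]  nu=[2.2340, 1.9139]  x^+=[0.2670, 1.5163]  P^+=[0.1915 0.0108; 0.0108 0.1360]
step 5: x^-=[0.5570, 1.2113]  P^-=[0.3676 0.0630; 0.0630 0.4562]  S=[0.7694 0.0387; 0.0387 0.6745]  K=[0.4575 0.1271; -0.0536 0.6897]  nu=[-2.2311, -1.0625]  x^+=[-0.5987, 0.5981]  P^+=[0.1912 0.0108; 0.0108 0.1360]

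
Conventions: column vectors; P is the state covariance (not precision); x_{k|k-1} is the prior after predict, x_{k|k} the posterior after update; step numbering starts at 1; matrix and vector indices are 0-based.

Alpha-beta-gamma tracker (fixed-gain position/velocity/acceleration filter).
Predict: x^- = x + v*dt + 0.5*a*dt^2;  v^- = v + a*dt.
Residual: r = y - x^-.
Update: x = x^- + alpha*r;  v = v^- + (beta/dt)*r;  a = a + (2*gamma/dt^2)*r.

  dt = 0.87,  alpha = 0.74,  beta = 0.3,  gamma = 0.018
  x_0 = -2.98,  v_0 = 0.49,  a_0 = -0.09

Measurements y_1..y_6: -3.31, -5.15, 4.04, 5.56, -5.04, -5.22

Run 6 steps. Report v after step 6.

v_post = -2.1978

step 1: x_pred=-2.5878  r=-0.7222  x^+=-3.1222  v^+=0.1627  a^+=-0.1244
step 2: x_pred=-3.0278  r=-2.1222  x^+=-4.5982  v^+=-0.6773  a^+=-0.2253
step 3: x_pred=-5.2728  r=9.3128  x^+=1.6187  v^+=2.3380  a^+=0.2176
step 4: x_pred=3.7351  r=1.8249  x^+=5.0855  v^+=3.1566  a^+=0.3044
step 5: x_pred=7.9470  r=-12.9870  x^+=-1.6634  v^+=-1.0568  a^+=-0.3132
step 6: x_pred=-2.7014  r=-2.5186  x^+=-4.5652  v^+=-2.1978  a^+=-0.4330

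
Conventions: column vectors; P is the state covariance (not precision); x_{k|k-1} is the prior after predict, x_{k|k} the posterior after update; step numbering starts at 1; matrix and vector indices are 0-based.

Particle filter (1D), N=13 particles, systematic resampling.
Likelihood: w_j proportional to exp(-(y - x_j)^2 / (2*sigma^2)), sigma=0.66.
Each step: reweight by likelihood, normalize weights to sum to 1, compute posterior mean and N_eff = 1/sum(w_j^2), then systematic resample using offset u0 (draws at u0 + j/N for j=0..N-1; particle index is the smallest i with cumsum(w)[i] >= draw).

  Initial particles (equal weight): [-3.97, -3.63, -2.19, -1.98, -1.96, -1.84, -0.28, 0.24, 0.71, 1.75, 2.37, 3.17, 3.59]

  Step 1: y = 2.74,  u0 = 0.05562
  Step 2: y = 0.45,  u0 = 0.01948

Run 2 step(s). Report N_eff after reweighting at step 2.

step 1: w=[0.0000, 0.0000, 0.0000, 0.0000, 0.0000, 0.0000, 0.0000, 0.0003, 0.0036, 0.1334, 0.3511, 0.3323, 0.1793]  mean=2.7651  Neff=3.5257  idx=[9, 9, 10, 10, 10, 10, 11, 11, 11, 11, 12, 12, 12]
step 2: w=[0.4149, 0.4149, 0.0419, 0.0419, 0.0419, 0.0419, 0.0006, 0.0006, 0.0006, 0.0006, 0.0000, 0.0000, 0.0000]  mean=1.8576  Neff=2.8468  idx=[0, 0, 0, 0, 0, 0, 1, 1, 1, 1, 1, 2, 4]

N_eff = 2.8468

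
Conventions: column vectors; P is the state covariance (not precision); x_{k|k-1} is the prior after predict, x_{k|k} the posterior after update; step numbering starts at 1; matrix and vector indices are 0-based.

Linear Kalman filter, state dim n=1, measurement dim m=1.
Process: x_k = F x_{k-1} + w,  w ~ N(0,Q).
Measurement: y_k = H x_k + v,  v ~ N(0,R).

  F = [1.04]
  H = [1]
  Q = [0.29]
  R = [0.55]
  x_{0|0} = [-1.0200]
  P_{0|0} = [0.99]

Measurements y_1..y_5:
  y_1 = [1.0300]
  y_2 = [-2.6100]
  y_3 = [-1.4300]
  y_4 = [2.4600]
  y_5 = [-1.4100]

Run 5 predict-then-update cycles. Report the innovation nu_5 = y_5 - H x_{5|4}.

step 1: x^-=[-1.0608]  P^-=[1.3608]  S=[1.9108]  K=[0.7122]  nu=[2.0908]  x^+=[0.4282]  P^+=[0.3917]
step 2: x^-=[0.4453]  P^-=[0.7136]  S=[1.2636]  K=[0.5648]  nu=[-3.0553]  x^+=[-1.2802]  P^+=[0.3106]
step 3: x^-=[-1.3314]  P^-=[0.6260]  S=[1.1760]  K=[0.5323]  nu=[-0.0986]  x^+=[-1.3839]  P^+=[0.2928]
step 4: x^-=[-1.4392]  P^-=[0.6067]  S=[1.1567]  K=[0.5245]  nu=[3.8992]  x^+=[0.6059]  P^+=[0.2885]
step 5: x^-=[0.6301]  P^-=[0.6020]  S=[1.1520]  K=[0.5226]  nu=[-2.0401]  x^+=[-0.4360]  P^+=[0.2874]

innov = [-2.0401]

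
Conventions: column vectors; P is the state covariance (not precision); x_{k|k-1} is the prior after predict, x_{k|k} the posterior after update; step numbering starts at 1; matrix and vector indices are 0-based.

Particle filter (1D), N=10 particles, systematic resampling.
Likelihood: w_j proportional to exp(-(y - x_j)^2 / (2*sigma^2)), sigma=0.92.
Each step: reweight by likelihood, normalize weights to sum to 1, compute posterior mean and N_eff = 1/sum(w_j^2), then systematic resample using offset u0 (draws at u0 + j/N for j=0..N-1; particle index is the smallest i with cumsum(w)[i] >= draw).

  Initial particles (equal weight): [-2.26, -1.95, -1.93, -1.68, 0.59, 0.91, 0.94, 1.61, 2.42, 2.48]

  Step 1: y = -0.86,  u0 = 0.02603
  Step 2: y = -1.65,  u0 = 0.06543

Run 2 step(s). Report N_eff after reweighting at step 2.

step 1: w=[0.1202, 0.1896, 0.1945, 0.2571, 0.1105, 0.0601, 0.0564, 0.0104, 0.0007, 0.0005]  mean=-1.2561  Neff=5.7655  idx=[0, 1, 1, 2, 2, 3, 3, 3, 4, 5]
step 2: w=[0.1045, 0.1235, 0.1235, 0.1243, 0.1243, 0.1301, 0.1301, 0.1301, 0.0067, 0.0027]  mean=-1.8472  Neff=8.1170  idx=[0, 1, 2, 3, 3, 4, 5, 6, 7, 7]

N_eff = 8.1170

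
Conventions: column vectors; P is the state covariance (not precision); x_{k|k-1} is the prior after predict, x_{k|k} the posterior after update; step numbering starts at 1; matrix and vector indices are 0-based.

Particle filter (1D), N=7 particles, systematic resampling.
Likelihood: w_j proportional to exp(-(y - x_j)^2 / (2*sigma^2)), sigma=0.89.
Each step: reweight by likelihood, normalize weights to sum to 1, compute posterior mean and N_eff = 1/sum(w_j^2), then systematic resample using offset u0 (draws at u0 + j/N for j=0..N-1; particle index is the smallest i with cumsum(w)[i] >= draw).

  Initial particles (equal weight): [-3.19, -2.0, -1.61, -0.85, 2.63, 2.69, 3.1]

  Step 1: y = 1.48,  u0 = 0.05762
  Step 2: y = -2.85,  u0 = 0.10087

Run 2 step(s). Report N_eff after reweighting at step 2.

N_eff = 5.8330

step 1: w=[0.0000, 0.0005, 0.0023, 0.0307, 0.4106, 0.3755, 0.1805]  mean=2.6186  Neff=2.9149  idx=[4, 4, 4, 5, 5, 5, 6]
step 2: w=[0.1996, 0.1996, 0.1996, 0.1315, 0.1315, 0.1315, 0.0067]  mean=2.6568  Neff=5.8330  idx=[0, 1, 1, 2, 3, 4, 5]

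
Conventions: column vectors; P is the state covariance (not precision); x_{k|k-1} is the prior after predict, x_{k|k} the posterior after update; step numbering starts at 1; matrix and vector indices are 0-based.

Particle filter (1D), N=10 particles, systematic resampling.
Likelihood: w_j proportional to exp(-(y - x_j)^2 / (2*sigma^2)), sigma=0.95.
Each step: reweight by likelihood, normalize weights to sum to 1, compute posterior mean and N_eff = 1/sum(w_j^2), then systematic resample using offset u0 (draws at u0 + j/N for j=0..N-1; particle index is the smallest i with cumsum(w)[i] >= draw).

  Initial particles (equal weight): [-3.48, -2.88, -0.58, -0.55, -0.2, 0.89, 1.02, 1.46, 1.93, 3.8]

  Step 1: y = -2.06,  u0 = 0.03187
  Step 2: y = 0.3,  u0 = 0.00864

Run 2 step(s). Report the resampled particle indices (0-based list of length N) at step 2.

step 1: w=[0.1862, 0.3920, 0.1691, 0.1609, 0.0837, 0.0046, 0.0030, 0.0006, 0.0001, 0.0000]  mean=-1.9719  Neff=4.0031  idx=[0, 0, 1, 1, 1, 1, 2, 2, 3, 4]
step 2: w=[0.0001, 0.0001, 0.0013, 0.0013, 0.0013, 0.0013, 0.2278, 0.2278, 0.2344, 0.3046]  mean=-0.4698  Neff=3.9760  idx=[6, 6, 6, 7, 7, 8, 8, 9, 9, 9]

resampled_idx = [6, 6, 6, 7, 7, 8, 8, 9, 9, 9]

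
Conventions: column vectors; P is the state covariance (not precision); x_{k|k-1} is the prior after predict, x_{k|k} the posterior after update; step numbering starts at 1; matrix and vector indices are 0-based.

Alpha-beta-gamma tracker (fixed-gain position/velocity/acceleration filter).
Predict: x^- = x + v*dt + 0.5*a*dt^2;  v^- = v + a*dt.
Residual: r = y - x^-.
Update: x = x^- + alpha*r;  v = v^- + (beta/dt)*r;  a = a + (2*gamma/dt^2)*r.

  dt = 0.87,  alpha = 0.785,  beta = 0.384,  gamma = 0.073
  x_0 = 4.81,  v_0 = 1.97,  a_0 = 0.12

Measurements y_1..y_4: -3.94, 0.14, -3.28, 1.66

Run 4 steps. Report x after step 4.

step 1: x_pred=6.5693  r=-10.5093  x^+=-1.6805  v^+=-2.5642  a^+=-1.9072
step 2: x_pred=-4.6331  r=4.7731  x^+=-0.8862  v^+=-2.1167  a^+=-0.9865
step 3: x_pred=-3.1011  r=-0.1789  x^+=-3.2415  v^+=-3.0539  a^+=-1.0210
step 4: x_pred=-6.2848  r=7.9448  x^+=-0.0481  v^+=-0.4355  a^+=0.5115

x_post = -0.0481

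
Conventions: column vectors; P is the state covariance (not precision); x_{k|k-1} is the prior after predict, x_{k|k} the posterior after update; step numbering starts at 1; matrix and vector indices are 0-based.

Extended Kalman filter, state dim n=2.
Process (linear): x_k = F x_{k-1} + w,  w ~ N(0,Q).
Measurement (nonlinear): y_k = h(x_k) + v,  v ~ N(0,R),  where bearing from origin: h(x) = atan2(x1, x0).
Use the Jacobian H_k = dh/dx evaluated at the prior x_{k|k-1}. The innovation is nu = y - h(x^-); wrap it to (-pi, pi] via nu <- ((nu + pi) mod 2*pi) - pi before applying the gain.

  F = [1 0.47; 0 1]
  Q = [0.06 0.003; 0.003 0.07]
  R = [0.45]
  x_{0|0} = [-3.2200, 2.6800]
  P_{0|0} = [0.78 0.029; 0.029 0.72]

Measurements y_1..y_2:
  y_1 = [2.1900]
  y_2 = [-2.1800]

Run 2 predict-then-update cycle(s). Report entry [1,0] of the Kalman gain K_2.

step 1: x^-=[-1.9604, 2.6800]  P^-=[1.0263 0.3704; 0.3704 0.7900]  H_jac=[-0.2431 -0.1778]  S=[0.5676]  K=[-0.5555; -0.4061]  nu=[-0.0123]  x^+=[-1.9535, 2.6850]  P^+=[0.8511 0.2424; 0.2424 0.6964]
step 2: x^-=[-0.6916, 2.6850]  P^-=[1.2928 0.5727; 0.5727 0.7664]  H_jac=[-0.3493 -0.0900]  S=[0.6499]  K=[-0.7740; -0.4139]  nu=[2.2803]  x^+=[-2.4566, 1.7413]  P^+=[0.9034 0.3645; 0.3645 0.6551]

K[1,0] = -0.4139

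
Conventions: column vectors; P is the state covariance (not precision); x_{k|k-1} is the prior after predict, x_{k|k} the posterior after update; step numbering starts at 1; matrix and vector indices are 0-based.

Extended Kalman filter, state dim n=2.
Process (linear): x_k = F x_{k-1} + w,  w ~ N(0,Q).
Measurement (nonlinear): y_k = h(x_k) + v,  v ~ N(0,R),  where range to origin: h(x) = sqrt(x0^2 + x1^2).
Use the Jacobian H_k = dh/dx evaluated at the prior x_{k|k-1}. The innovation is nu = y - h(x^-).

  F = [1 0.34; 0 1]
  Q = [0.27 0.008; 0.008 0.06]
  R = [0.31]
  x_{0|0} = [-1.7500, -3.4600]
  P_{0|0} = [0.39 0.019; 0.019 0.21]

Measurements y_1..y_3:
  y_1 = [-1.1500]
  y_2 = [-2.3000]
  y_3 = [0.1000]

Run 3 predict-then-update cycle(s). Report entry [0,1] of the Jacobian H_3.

step 1: x^-=[-2.9264, -3.4600]  P^-=[0.6972 0.0984; 0.0984 0.2700]  H_jac=[-0.6458 -0.7635]  S=[0.8552]  K=[-0.6143; -0.3154]  nu=[-5.6816]  x^+=[0.5640, -1.6682]  P^+=[0.3745 -0.0673; -0.0673 0.1849]
step 2: x^-=[-0.0032, -1.6682]  P^-=[0.6201 0.0036; 0.0036 0.2449]  H_jac=[-0.0019 -1.0000]  S=[0.5550]  K=[-0.0087; -0.4414]  nu=[-3.9682]  x^+=[0.0311, 0.0833]  P^+=[0.6200 0.0015; 0.0015 0.1368]
step 3: x^-=[0.0594, 0.0833]  P^-=[0.9069 0.0560; 0.0560 0.1968]  H_jac=[0.5809 0.8140]  S=[0.7993]  K=[0.7160; 0.2411]  nu=[-0.0023]  x^+=[0.0578, 0.0827]  P^+=[0.4971 -0.0820; -0.0820 0.1504]

H_jac[0,1] = 0.8140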